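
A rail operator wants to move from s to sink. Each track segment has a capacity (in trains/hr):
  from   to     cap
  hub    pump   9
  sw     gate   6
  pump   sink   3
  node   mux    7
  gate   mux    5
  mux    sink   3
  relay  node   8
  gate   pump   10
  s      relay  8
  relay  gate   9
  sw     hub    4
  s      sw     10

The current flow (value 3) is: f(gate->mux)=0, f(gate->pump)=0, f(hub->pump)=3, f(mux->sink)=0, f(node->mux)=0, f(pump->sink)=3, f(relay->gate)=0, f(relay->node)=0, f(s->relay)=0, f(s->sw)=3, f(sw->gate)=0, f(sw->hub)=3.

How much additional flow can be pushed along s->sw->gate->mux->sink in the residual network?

3

Residual capacities along the path: s->sw: 7, sw->gate: 6, gate->mux: 5, mux->sink: 3.
Minimum is 3.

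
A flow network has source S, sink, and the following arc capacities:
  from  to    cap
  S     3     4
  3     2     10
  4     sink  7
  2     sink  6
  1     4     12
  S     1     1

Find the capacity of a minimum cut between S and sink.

5

Max flow = 5 (via 2 augmenting paths).
In the residual at optimum, the set reachable from S is {S}.
Cut edges: S→1 (cap 1), S→3 (cap 4). Sum = 5.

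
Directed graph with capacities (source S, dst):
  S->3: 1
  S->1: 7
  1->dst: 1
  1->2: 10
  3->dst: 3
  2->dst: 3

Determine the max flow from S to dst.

5

Augment S->1->dst: bottleneck 1. Total 1.
Augment S->3->dst: bottleneck 1. Total 2.
Augment S->1->2->dst: bottleneck 3. Total 5.
No augmenting path remains in the residual graph.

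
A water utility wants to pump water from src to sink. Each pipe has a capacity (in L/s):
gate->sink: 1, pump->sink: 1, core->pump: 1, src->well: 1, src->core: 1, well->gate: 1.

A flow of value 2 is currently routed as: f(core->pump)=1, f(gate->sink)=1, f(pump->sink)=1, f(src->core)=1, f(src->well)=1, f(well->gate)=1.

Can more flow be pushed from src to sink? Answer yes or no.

No

Residual reachable from src: {src}; sink is not reachable.
Saturated cut: src->core, src->well with total capacity 2 = current flow value. Flow is maximum.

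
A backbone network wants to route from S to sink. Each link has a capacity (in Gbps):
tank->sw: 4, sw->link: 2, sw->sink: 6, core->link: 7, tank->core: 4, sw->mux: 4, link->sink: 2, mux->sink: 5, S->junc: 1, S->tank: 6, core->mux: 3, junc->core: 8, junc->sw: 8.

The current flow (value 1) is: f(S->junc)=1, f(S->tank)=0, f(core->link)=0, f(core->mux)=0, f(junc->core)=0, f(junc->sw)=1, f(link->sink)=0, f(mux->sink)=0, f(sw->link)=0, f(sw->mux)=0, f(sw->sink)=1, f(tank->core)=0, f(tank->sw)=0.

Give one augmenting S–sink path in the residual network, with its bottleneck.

Residual along S->tank->sw->sink: S->tank: 6, tank->sw: 4, sw->sink: 5.
Bottleneck = min = 4.

S->tank->sw->sink, bottleneck 4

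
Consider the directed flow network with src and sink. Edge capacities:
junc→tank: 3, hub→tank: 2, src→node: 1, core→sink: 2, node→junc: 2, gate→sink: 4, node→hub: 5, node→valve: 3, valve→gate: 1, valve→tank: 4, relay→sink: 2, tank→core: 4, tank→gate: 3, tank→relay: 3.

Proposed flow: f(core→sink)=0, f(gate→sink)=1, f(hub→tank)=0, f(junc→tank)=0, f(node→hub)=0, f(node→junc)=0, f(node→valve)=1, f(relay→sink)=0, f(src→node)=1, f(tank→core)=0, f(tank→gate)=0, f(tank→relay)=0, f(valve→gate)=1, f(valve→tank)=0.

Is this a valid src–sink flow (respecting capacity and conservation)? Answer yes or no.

Every edge has 0 ≤ f(e) ≤ cap(e).
At each intermediate node, inflow equals outflow.

Yes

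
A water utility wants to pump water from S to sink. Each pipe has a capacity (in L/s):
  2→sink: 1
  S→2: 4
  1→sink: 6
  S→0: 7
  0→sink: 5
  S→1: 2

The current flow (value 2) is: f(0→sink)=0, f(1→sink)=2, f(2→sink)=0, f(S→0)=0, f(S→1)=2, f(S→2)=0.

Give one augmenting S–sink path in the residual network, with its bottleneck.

Residual along S→2→sink: S→2: 4, 2→sink: 1.
Bottleneck = min = 1.

S→2→sink, bottleneck 1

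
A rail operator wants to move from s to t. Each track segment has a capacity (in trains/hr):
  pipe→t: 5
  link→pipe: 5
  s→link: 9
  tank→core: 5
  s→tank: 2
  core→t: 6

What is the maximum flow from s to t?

7

Augment s→link→pipe→t: bottleneck 5. Total 5.
Augment s→tank→core→t: bottleneck 2. Total 7.
No augmenting path remains in the residual graph.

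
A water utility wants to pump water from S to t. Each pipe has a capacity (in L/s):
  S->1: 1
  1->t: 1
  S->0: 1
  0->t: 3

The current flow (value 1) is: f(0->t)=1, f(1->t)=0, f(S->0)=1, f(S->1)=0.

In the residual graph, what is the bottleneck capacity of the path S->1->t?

Residual capacities along the path: S->1: 1, 1->t: 1.
Minimum is 1.

1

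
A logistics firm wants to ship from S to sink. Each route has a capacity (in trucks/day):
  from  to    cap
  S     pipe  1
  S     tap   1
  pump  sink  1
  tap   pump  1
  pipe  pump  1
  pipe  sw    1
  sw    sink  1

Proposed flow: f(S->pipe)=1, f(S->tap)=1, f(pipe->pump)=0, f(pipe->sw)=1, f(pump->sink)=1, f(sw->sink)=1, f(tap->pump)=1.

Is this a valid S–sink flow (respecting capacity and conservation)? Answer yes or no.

Every edge has 0 ≤ f(e) ≤ cap(e).
At each intermediate node, inflow equals outflow.

Yes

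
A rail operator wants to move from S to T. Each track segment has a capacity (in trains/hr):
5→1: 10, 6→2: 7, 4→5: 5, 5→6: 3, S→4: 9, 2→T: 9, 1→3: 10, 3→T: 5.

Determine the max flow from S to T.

Augment S→4→5→1→3→T: bottleneck 5. Total 5.
No augmenting path remains in the residual graph.

5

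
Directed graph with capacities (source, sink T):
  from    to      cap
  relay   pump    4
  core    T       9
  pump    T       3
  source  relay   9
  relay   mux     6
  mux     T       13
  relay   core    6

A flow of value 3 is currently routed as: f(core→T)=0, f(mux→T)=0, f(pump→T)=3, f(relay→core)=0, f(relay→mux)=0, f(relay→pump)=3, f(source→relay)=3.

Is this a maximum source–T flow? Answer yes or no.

No

Residual path source→relay→core→T has bottleneck 6 > 0.
Pushing 6 along it raises the flow to 9, so the given flow is not maximum.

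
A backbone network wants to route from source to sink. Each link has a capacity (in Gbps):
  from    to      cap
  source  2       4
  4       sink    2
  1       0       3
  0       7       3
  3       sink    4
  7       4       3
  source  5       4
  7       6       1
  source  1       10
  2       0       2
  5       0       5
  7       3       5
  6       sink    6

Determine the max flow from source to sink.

3

Augment source->1->0->7->6->sink: bottleneck 1. Total 1.
Augment source->1->0->7->4->sink: bottleneck 2. Total 3.
No augmenting path remains in the residual graph.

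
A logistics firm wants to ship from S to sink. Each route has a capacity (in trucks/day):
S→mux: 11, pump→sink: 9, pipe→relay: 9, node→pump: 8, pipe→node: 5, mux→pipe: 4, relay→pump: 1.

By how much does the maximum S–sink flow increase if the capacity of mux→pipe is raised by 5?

2

Original max flow = 4.
After raising cap(mux→pipe), augmenting paths through that edge carry 2 more units.
New max flow = 6. Increase = 2.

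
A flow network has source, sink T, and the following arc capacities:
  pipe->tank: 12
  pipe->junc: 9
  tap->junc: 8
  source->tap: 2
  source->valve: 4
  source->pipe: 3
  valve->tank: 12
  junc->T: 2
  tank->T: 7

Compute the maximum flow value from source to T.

Augment source->pipe->tank->T: bottleneck 3. Total 3.
Augment source->valve->tank->T: bottleneck 4. Total 7.
Augment source->tap->junc->T: bottleneck 2. Total 9.
No augmenting path remains in the residual graph.

9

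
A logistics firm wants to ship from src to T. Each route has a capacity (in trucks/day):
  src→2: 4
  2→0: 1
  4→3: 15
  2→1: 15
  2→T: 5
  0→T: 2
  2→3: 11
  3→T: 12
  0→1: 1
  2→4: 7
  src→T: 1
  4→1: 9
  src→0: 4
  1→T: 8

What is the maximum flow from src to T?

Augment src→T: bottleneck 1. Total 1.
Augment src→2→T: bottleneck 4. Total 5.
Augment src→0→T: bottleneck 2. Total 7.
Augment src→0→1→T: bottleneck 1. Total 8.
No augmenting path remains in the residual graph.

8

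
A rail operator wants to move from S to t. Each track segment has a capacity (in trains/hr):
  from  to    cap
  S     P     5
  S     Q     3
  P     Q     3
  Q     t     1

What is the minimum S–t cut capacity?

1

Max flow = 1 (via 1 augmenting path).
In the residual at optimum, the set reachable from S is {P, Q, S}.
Cut edges: Q→t (cap 1). Sum = 1.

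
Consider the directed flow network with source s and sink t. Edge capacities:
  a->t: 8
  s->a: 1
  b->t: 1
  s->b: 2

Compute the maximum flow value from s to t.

2

Augment s->a->t: bottleneck 1. Total 1.
Augment s->b->t: bottleneck 1. Total 2.
No augmenting path remains in the residual graph.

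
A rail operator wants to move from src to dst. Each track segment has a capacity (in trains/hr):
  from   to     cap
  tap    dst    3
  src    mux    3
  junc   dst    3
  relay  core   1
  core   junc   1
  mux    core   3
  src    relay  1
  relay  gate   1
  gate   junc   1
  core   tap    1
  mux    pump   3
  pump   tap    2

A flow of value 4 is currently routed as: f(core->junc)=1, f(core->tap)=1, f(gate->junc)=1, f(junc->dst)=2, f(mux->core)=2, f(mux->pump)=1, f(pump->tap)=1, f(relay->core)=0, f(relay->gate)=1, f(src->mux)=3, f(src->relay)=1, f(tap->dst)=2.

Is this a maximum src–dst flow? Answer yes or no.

Residual reachable from src: {src}; dst is not reachable.
Saturated cut: src->relay, src->mux with total capacity 4 = current flow value. Flow is maximum.

Yes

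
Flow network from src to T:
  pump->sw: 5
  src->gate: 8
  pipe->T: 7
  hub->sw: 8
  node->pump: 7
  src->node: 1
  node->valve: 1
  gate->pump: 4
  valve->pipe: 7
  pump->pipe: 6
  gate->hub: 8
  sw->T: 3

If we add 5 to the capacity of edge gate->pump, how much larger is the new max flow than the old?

Original max flow = 8.
After raising cap(gate->pump), augmenting paths through that edge carry 1 more unit.
New max flow = 9. Increase = 1.

1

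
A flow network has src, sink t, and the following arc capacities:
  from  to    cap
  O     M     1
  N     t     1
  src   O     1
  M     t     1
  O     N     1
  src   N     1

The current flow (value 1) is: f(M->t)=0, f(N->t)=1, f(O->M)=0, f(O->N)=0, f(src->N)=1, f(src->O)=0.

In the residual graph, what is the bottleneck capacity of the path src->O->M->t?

Residual capacities along the path: src->O: 1, O->M: 1, M->t: 1.
Minimum is 1.

1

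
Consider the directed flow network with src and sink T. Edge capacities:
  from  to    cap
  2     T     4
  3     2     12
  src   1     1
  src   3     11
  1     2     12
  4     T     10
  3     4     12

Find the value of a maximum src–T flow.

12

Augment src→3→4→T: bottleneck 10. Total 10.
Augment src→3→2→T: bottleneck 1. Total 11.
Augment src→1→2→T: bottleneck 1. Total 12.
No augmenting path remains in the residual graph.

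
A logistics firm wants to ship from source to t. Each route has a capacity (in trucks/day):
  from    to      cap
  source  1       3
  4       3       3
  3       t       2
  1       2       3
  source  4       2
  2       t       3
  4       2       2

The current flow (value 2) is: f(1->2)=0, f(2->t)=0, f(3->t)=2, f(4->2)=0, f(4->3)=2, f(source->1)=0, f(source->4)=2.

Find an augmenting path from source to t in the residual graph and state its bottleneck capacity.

Residual along source->1->2->t: source->1: 3, 1->2: 3, 2->t: 3.
Bottleneck = min = 3.

source->1->2->t, bottleneck 3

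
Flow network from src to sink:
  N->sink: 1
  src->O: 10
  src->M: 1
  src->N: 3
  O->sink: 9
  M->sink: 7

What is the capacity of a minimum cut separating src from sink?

11

Max flow = 11 (via 3 augmenting paths).
In the residual at optimum, the set reachable from src is {N, O, src}.
Cut edges: src->M (cap 1), N->sink (cap 1), O->sink (cap 9). Sum = 11.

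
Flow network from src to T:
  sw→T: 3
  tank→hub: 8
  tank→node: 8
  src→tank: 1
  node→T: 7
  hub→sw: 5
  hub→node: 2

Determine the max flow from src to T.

1

Augment src→tank→node→T: bottleneck 1. Total 1.
No augmenting path remains in the residual graph.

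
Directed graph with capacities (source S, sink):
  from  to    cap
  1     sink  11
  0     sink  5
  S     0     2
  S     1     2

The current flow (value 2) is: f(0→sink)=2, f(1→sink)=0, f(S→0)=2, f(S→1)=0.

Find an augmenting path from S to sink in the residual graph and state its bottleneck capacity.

Residual along S→1→sink: S→1: 2, 1→sink: 11.
Bottleneck = min = 2.

S→1→sink, bottleneck 2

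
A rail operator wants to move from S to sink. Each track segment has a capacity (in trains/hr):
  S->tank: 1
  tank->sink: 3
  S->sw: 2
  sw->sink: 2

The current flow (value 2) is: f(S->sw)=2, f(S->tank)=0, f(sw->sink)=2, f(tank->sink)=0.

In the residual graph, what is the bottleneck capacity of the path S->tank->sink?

1

Residual capacities along the path: S->tank: 1, tank->sink: 3.
Minimum is 1.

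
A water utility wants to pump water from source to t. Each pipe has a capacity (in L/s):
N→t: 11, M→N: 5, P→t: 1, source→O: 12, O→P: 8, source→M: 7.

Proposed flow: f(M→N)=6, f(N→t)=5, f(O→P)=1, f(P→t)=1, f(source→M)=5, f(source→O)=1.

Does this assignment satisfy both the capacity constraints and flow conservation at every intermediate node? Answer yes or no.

No

Capacity violated on M→N: flow 6 > capacity 5.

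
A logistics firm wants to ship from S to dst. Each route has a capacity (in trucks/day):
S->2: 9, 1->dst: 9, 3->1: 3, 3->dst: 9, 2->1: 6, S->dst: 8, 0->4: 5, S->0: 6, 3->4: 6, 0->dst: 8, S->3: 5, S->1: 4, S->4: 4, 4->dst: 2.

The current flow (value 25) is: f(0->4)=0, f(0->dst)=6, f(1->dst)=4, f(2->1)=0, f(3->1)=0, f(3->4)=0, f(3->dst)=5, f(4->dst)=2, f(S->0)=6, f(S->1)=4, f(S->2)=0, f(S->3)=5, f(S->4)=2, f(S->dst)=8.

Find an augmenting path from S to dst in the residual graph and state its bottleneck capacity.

S->2->1->dst, bottleneck 5

Residual along S->2->1->dst: S->2: 9, 2->1: 6, 1->dst: 5.
Bottleneck = min = 5.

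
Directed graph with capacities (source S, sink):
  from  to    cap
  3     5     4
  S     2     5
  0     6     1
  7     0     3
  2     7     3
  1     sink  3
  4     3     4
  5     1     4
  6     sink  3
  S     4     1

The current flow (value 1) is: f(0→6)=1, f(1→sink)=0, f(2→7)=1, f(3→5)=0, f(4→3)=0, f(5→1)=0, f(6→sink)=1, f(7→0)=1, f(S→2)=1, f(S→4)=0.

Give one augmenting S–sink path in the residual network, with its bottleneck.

S→4→3→5→1→sink, bottleneck 1

Residual along S→4→3→5→1→sink: S→4: 1, 4→3: 4, 3→5: 4, 5→1: 4, 1→sink: 3.
Bottleneck = min = 1.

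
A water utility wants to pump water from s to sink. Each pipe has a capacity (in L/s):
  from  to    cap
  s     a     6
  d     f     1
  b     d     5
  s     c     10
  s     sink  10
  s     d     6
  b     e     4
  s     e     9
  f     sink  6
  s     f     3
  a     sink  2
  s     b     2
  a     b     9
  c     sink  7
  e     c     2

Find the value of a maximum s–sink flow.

23

Augment s→sink: bottleneck 10. Total 10.
Augment s→a→sink: bottleneck 2. Total 12.
Augment s→c→sink: bottleneck 7. Total 19.
Augment s→f→sink: bottleneck 3. Total 22.
Augment s→d→f→sink: bottleneck 1. Total 23.
No augmenting path remains in the residual graph.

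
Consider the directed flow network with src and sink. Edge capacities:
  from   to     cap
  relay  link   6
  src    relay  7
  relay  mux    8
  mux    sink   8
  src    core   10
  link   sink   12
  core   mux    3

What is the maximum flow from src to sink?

10

Augment src→core→mux→sink: bottleneck 3. Total 3.
Augment src→relay→mux→sink: bottleneck 5. Total 8.
Augment src→relay→link→sink: bottleneck 2. Total 10.
No augmenting path remains in the residual graph.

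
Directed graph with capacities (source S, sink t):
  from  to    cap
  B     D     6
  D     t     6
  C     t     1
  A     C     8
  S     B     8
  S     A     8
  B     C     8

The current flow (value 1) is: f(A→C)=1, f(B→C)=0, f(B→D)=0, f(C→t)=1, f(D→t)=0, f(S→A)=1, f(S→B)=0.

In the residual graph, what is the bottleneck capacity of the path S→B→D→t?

6

Residual capacities along the path: S→B: 8, B→D: 6, D→t: 6.
Minimum is 6.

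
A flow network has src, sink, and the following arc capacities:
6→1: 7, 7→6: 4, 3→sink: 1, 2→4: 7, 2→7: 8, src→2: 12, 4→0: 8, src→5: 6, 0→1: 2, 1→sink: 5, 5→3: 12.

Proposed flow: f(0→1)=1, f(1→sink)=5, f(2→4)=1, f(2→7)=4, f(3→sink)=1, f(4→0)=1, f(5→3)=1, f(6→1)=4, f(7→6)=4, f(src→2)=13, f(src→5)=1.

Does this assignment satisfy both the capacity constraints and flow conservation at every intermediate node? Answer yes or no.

No

Capacity violated on src→2: flow 13 > capacity 12.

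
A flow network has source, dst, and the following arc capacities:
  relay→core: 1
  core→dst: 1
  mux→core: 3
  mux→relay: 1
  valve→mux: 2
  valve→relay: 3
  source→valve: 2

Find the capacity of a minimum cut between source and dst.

1

Max flow = 1 (via 1 augmenting path).
In the residual at optimum, the set reachable from source is {core, mux, relay, source, valve}.
Cut edges: core→dst (cap 1). Sum = 1.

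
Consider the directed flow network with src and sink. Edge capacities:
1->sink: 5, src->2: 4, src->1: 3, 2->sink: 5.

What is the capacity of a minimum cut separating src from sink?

Max flow = 7 (via 2 augmenting paths).
In the residual at optimum, the set reachable from src is {src}.
Cut edges: src->1 (cap 3), src->2 (cap 4). Sum = 7.

7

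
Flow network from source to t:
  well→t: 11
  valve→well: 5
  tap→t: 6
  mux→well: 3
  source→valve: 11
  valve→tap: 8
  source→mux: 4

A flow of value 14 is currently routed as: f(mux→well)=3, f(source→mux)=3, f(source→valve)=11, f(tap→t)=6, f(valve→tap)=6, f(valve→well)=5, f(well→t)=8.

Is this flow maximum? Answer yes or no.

Yes

Residual reachable from source: {mux, source}; t is not reachable.
Saturated cut: source→valve, mux→well with total capacity 14 = current flow value. Flow is maximum.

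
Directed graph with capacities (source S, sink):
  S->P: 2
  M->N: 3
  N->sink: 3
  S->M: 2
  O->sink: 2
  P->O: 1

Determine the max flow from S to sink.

3

Augment S->M->N->sink: bottleneck 2. Total 2.
Augment S->P->O->sink: bottleneck 1. Total 3.
No augmenting path remains in the residual graph.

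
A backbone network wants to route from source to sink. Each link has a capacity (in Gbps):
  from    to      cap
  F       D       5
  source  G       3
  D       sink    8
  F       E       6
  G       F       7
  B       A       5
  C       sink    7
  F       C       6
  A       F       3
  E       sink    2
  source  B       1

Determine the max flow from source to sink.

Augment source→G→F→D→sink: bottleneck 3. Total 3.
Augment source→B→A→F→D→sink: bottleneck 1. Total 4.
No augmenting path remains in the residual graph.

4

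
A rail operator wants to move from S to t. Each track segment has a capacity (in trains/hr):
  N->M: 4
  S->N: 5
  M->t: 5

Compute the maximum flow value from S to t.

4

Augment S->N->M->t: bottleneck 4. Total 4.
No augmenting path remains in the residual graph.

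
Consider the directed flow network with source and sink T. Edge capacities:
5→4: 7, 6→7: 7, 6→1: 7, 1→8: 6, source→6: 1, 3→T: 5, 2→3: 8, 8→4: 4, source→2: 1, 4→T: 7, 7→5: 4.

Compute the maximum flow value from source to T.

Augment source→2→3→T: bottleneck 1. Total 1.
Augment source→6→7→5→4→T: bottleneck 1. Total 2.
No augmenting path remains in the residual graph.

2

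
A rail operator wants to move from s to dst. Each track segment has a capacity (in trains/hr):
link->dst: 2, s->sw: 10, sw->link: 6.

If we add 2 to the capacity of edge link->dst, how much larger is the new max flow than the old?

Original max flow = 2.
After raising cap(link->dst), augmenting paths through that edge carry 2 more units.
New max flow = 4. Increase = 2.

2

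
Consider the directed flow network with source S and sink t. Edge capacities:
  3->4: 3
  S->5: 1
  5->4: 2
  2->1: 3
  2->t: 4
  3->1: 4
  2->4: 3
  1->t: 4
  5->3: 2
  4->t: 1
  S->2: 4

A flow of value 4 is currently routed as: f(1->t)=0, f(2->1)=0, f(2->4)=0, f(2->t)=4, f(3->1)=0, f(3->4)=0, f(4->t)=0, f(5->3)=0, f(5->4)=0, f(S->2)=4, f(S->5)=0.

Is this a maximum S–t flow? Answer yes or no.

No

Residual path S->5->4->t has bottleneck 1 > 0.
Pushing 1 along it raises the flow to 5, so the given flow is not maximum.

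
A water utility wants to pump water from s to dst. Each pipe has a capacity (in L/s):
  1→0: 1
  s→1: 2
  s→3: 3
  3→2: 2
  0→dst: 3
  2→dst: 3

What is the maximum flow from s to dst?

3

Augment s→1→0→dst: bottleneck 1. Total 1.
Augment s→3→2→dst: bottleneck 2. Total 3.
No augmenting path remains in the residual graph.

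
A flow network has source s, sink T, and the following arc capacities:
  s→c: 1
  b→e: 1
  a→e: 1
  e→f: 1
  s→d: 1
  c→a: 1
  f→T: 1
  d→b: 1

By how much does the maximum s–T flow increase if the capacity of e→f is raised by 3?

0

Original max flow = 1.
Even with extra capacity on e→f, another cut of capacity 1 remains binding.
New max flow = 1. Increase = 0.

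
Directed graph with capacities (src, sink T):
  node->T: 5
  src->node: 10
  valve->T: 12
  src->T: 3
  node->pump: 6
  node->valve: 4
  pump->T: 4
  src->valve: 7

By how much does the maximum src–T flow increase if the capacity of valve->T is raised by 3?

Original max flow = 20.
Edge valve->T does not cross the min cut (source side {src}), so extra capacity there cannot help.
New max flow = 20. Increase = 0.

0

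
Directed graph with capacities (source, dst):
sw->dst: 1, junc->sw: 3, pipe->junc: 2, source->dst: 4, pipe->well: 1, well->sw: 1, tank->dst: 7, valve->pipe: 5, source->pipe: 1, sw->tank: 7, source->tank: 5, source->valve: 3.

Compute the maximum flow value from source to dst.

12

Augment source->dst: bottleneck 4. Total 4.
Augment source->tank->dst: bottleneck 5. Total 9.
Augment source->pipe->junc->sw->dst: bottleneck 1. Total 10.
Augment source->valve->pipe->junc->sw->tank->dst: bottleneck 1. Total 11.
Augment source->valve->pipe->well->sw->tank->dst: bottleneck 1. Total 12.
No augmenting path remains in the residual graph.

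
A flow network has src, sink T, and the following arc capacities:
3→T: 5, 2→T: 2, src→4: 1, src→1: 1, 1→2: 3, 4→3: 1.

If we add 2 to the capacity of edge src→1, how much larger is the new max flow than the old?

1

Original max flow = 2.
After raising cap(src→1), augmenting paths through that edge carry 1 more unit.
New max flow = 3. Increase = 1.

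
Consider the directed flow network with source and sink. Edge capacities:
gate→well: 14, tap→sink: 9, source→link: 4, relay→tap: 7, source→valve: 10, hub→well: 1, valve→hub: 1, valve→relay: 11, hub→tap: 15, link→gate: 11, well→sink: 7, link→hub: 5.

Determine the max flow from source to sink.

Augment source→link→gate→well→sink: bottleneck 4. Total 4.
Augment source→valve→hub→well→sink: bottleneck 1. Total 5.
Augment source→valve→relay→tap→sink: bottleneck 7. Total 12.
No augmenting path remains in the residual graph.

12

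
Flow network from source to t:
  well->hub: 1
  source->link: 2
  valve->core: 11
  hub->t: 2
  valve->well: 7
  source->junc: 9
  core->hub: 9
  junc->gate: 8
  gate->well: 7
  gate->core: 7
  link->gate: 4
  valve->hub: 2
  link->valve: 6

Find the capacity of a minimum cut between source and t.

2

Max flow = 2 (via 1 augmenting path).
In the residual at optimum, the set reachable from source is {core, gate, hub, junc, link, source, valve, well}.
Cut edges: hub->t (cap 2). Sum = 2.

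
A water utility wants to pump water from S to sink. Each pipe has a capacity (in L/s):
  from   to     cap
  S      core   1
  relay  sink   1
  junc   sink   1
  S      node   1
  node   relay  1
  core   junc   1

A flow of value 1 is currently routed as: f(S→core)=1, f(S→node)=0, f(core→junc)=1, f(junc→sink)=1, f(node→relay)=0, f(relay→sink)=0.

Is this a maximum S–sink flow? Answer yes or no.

No

Residual path S→node→relay→sink has bottleneck 1 > 0.
Pushing 1 along it raises the flow to 2, so the given flow is not maximum.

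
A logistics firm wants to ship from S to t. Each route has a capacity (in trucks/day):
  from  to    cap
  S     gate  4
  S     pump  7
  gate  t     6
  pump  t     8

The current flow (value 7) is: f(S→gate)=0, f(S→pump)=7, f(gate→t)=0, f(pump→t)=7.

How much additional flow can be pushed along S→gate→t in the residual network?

Residual capacities along the path: S→gate: 4, gate→t: 6.
Minimum is 4.

4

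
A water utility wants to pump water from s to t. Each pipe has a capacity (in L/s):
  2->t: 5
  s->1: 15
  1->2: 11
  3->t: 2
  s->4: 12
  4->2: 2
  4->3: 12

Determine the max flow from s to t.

Augment s->4->3->t: bottleneck 2. Total 2.
Augment s->4->2->t: bottleneck 2. Total 4.
Augment s->1->2->t: bottleneck 3. Total 7.
No augmenting path remains in the residual graph.

7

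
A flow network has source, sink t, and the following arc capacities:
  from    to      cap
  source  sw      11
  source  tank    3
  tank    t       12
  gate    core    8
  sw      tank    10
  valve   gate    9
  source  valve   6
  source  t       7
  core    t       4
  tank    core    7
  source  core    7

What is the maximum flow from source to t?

Augment source->t: bottleneck 7. Total 7.
Augment source->tank->t: bottleneck 3. Total 10.
Augment source->core->t: bottleneck 4. Total 14.
Augment source->sw->tank->t: bottleneck 9. Total 23.
No augmenting path remains in the residual graph.

23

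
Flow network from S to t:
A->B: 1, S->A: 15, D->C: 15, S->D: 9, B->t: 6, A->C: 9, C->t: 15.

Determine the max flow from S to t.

16

Augment S->A->B->t: bottleneck 1. Total 1.
Augment S->A->C->t: bottleneck 9. Total 10.
Augment S->D->C->t: bottleneck 6. Total 16.
No augmenting path remains in the residual graph.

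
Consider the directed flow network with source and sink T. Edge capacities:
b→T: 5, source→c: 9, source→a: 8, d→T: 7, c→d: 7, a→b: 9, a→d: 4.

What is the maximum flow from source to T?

12

Augment source→a→b→T: bottleneck 5. Total 5.
Augment source→a→d→T: bottleneck 3. Total 8.
Augment source→c→d→T: bottleneck 4. Total 12.
No augmenting path remains in the residual graph.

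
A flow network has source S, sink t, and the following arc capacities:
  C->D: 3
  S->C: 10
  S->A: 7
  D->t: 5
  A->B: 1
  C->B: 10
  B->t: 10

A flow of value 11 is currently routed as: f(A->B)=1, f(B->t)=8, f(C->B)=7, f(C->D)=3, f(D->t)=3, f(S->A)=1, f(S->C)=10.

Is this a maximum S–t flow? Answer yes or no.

Yes

Residual reachable from S: {A, S}; t is not reachable.
Saturated cut: S->C, A->B with total capacity 11 = current flow value. Flow is maximum.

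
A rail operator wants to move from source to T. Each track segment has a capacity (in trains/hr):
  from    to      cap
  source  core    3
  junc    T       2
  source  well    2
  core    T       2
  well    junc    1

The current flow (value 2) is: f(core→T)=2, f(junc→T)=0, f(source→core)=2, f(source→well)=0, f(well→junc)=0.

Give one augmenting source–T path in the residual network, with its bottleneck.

source→well→junc→T, bottleneck 1

Residual along source→well→junc→T: source→well: 2, well→junc: 1, junc→T: 2.
Bottleneck = min = 1.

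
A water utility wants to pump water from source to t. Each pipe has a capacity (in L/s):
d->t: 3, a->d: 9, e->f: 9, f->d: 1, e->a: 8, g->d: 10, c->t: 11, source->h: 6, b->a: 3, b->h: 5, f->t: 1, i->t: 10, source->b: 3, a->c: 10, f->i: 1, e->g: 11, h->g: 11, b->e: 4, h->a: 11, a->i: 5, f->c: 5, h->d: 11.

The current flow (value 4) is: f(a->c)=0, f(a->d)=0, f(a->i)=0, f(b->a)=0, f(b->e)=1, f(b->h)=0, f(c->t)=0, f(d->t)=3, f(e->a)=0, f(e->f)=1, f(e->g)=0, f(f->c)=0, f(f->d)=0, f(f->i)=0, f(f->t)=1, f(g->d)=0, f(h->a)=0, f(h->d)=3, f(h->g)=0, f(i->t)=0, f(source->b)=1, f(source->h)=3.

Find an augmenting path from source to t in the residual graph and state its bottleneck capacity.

source->b->a->i->t, bottleneck 2

Residual along source->b->a->i->t: source->b: 2, b->a: 3, a->i: 5, i->t: 10.
Bottleneck = min = 2.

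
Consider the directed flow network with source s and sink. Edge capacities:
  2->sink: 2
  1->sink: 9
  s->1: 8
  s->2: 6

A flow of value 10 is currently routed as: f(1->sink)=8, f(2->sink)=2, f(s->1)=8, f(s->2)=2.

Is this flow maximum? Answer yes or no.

Residual reachable from s: {2, s}; sink is not reachable.
Saturated cut: s->1, 2->sink with total capacity 10 = current flow value. Flow is maximum.

Yes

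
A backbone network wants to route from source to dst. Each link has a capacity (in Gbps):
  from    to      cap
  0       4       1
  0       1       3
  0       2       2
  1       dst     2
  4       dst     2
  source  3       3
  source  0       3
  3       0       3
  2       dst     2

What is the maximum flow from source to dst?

Augment source→0→4→dst: bottleneck 1. Total 1.
Augment source→0→2→dst: bottleneck 2. Total 3.
Augment source→3→0→1→dst: bottleneck 2. Total 5.
No augmenting path remains in the residual graph.

5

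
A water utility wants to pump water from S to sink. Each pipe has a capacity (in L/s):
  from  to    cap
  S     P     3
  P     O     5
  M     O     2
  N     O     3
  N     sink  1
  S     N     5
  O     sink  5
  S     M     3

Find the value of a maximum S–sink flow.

6

Augment S→N→sink: bottleneck 1. Total 1.
Augment S→M→O→sink: bottleneck 2. Total 3.
Augment S→N→O→sink: bottleneck 3. Total 6.
No augmenting path remains in the residual graph.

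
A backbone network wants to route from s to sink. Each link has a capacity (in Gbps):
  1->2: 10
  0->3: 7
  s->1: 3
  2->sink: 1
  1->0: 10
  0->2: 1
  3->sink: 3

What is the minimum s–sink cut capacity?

3

Max flow = 3 (via 2 augmenting paths).
In the residual at optimum, the set reachable from s is {s}.
Cut edges: s->1 (cap 3). Sum = 3.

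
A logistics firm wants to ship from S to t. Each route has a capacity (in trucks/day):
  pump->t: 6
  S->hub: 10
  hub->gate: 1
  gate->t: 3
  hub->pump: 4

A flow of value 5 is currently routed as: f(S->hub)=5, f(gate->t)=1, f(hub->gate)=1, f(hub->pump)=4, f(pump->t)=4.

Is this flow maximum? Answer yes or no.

Yes

Residual reachable from S: {S, hub}; t is not reachable.
Saturated cut: hub->gate, hub->pump with total capacity 5 = current flow value. Flow is maximum.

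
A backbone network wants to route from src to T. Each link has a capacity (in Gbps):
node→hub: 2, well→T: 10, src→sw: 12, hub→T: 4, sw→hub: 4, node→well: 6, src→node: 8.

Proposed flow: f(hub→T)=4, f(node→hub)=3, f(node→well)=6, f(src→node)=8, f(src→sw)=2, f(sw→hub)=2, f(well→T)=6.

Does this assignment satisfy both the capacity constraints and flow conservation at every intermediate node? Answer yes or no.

Capacity violated on node→hub: flow 3 > capacity 2.

No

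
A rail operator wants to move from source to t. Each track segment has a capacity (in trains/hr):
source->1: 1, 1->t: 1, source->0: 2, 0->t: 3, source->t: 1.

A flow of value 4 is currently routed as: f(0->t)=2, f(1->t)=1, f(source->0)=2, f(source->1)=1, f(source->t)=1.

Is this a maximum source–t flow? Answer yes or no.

Residual reachable from source: {source}; t is not reachable.
Saturated cut: source->1, source->0, source->t with total capacity 4 = current flow value. Flow is maximum.

Yes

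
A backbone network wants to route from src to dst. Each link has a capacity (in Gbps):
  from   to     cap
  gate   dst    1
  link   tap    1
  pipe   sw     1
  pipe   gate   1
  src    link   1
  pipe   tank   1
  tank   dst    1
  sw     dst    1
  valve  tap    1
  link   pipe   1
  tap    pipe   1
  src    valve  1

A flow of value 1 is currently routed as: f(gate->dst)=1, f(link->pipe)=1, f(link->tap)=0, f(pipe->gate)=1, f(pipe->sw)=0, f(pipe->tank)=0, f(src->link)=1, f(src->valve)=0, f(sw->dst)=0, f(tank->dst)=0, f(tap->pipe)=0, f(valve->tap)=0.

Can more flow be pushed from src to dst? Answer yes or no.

Residual path src->valve->tap->pipe->sw->dst has bottleneck 1 > 0.
Pushing 1 along it raises the flow to 2, so the given flow is not maximum.

Yes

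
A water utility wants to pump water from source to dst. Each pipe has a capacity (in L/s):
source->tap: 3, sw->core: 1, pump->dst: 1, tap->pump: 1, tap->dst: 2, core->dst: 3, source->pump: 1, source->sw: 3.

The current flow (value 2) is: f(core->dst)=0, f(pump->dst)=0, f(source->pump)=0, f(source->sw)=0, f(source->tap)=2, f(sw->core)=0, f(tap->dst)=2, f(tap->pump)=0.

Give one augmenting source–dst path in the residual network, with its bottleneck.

Residual along source->pump->dst: source->pump: 1, pump->dst: 1.
Bottleneck = min = 1.

source->pump->dst, bottleneck 1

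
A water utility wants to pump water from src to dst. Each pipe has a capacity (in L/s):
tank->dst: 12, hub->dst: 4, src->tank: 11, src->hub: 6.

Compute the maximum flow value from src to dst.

15

Augment src->hub->dst: bottleneck 4. Total 4.
Augment src->tank->dst: bottleneck 11. Total 15.
No augmenting path remains in the residual graph.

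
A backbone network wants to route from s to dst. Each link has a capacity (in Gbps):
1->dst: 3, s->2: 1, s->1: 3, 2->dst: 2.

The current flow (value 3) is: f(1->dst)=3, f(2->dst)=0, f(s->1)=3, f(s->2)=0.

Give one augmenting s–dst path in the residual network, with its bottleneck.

s->2->dst, bottleneck 1

Residual along s->2->dst: s->2: 1, 2->dst: 2.
Bottleneck = min = 1.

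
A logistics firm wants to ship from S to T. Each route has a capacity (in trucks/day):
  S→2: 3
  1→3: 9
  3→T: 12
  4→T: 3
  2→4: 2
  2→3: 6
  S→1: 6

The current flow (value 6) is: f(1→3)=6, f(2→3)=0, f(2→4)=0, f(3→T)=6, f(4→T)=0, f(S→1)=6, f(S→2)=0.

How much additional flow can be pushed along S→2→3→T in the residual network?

Residual capacities along the path: S→2: 3, 2→3: 6, 3→T: 6.
Minimum is 3.

3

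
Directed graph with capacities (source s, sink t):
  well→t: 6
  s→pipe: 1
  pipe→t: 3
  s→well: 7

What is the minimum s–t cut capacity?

7

Max flow = 7 (via 2 augmenting paths).
In the residual at optimum, the set reachable from s is {s, well}.
Cut edges: s→pipe (cap 1), well→t (cap 6). Sum = 7.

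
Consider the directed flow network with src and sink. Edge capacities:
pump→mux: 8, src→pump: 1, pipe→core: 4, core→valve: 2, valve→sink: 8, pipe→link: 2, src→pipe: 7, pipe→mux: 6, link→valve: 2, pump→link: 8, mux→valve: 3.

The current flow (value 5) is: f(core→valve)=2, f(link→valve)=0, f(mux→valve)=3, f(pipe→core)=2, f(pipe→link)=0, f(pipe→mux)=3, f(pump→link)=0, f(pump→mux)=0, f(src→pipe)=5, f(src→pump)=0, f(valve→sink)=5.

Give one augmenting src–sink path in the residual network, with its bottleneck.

src→pipe→link→valve→sink, bottleneck 2

Residual along src→pipe→link→valve→sink: src→pipe: 2, pipe→link: 2, link→valve: 2, valve→sink: 3.
Bottleneck = min = 2.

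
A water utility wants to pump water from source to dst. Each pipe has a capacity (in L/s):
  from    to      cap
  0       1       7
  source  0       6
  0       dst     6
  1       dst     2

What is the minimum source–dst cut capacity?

6

Max flow = 6 (via 1 augmenting path).
In the residual at optimum, the set reachable from source is {source}.
Cut edges: source→0 (cap 6). Sum = 6.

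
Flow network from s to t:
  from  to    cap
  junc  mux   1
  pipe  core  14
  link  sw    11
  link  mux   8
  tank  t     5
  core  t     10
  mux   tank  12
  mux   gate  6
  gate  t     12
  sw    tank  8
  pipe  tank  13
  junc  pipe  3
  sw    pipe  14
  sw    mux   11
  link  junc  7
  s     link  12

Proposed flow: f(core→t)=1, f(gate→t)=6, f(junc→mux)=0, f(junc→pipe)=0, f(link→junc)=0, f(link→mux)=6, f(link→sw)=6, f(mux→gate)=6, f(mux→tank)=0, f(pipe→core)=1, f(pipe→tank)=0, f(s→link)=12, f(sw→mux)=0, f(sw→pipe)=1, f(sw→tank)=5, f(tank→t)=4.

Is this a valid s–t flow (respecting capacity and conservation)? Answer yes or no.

No

Conservation fails at tank: inflow 5 ≠ outflow 4.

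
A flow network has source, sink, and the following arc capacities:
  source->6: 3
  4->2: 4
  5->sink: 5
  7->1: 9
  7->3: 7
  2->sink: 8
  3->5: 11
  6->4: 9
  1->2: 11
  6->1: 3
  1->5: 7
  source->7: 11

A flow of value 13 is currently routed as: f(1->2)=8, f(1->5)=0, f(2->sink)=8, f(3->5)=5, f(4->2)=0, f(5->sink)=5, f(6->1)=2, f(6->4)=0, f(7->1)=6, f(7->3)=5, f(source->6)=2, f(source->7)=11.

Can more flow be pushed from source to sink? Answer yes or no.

No

Residual reachable from source: {1, 2, 3, 4, 5, 6, 7, source}; sink is not reachable.
Saturated cut: 5->sink, 2->sink with total capacity 13 = current flow value. Flow is maximum.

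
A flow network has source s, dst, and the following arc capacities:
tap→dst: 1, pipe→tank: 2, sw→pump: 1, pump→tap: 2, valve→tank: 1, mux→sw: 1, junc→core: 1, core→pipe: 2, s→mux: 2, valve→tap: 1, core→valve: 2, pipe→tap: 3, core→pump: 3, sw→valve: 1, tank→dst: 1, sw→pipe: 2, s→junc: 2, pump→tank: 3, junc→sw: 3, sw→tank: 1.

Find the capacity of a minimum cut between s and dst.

Max flow = 2 (via 2 augmenting paths).
In the residual at optimum, the set reachable from s is {core, junc, mux, pipe, pump, s, sw, tank, tap, valve}.
Cut edges: tank→dst (cap 1), tap→dst (cap 1). Sum = 2.

2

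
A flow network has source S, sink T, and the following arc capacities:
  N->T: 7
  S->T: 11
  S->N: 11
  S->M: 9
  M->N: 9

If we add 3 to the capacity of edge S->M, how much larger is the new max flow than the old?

Original max flow = 18.
Edge S->M does not cross the min cut (source side {M, N, S}), so extra capacity there cannot help.
New max flow = 18. Increase = 0.

0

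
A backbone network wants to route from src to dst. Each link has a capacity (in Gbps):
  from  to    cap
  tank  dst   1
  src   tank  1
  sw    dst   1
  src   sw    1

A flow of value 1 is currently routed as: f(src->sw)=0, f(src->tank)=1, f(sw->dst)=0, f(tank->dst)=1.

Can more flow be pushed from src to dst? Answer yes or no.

Residual path src->sw->dst has bottleneck 1 > 0.
Pushing 1 along it raises the flow to 2, so the given flow is not maximum.

Yes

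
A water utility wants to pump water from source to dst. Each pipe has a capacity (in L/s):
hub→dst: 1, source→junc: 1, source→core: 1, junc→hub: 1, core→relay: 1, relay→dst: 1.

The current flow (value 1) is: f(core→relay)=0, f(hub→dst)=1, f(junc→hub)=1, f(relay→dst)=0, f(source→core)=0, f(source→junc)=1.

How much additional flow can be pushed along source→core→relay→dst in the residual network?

1

Residual capacities along the path: source→core: 1, core→relay: 1, relay→dst: 1.
Minimum is 1.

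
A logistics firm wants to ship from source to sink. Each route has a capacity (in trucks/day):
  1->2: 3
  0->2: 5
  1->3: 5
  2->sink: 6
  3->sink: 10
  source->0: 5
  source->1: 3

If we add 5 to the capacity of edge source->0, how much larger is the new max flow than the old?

0

Original max flow = 8.
Even with extra capacity on source->0, another cut of capacity 8 remains binding.
New max flow = 8. Increase = 0.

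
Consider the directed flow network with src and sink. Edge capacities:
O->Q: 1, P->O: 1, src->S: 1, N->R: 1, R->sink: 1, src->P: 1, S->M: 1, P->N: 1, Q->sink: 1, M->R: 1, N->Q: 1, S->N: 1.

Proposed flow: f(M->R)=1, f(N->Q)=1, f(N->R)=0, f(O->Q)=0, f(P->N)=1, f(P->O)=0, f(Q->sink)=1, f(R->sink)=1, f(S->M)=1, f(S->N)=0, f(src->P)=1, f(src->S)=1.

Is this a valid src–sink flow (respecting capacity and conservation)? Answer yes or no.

Yes

Every edge has 0 ≤ f(e) ≤ cap(e).
At each intermediate node, inflow equals outflow.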